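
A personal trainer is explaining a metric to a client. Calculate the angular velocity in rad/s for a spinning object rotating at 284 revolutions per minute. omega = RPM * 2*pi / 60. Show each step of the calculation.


omega = RPM * 2*pi / 60
= 284 * 6.28318531 / 60
= 29.74 rad/s

29.74 rad/s


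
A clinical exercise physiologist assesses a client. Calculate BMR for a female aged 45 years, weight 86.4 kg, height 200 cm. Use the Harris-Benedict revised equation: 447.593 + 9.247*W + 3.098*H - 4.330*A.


Substituting values:
W term = 9.247 * 86.4 = 798.9408
H term = 3.098 * 200 = 619.6
A term = 4.330 * 45 = 194.85
BMR = 1671.28 kcal/day

1671.28 kcal/day


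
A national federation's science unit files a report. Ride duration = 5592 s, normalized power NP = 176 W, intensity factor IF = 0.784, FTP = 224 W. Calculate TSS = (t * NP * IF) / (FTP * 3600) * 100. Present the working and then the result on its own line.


Numerator = 5592 * 176 * 0.784 = 771606.528
Denominator = 224 * 3600 = 806400
TSS = 771606.528 / 806400 * 100
= 95.69

95.69 TSS


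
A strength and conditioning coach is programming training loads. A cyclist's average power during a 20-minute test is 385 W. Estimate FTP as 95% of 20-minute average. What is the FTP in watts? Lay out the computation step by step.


FTP = 20-min power * 0.95
= 385 * 0.95
= 365.75 W

365.75 W


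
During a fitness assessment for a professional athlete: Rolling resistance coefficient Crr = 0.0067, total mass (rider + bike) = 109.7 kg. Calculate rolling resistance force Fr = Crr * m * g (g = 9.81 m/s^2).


Fr = Crr * m * g
= 0.0067 * 109.7 * 9.81
= 7.21 N

7.21 N


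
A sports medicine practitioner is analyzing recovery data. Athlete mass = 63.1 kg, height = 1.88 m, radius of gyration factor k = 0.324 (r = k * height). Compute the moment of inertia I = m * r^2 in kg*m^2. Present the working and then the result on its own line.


r = k * height = 0.324 * 1.88 = 0.60912 m
r^2 = 0.60912^2 = 0.371027
I = 63.1 * 0.371027 = 23.412 kg*m^2

23.412 kg*m^2


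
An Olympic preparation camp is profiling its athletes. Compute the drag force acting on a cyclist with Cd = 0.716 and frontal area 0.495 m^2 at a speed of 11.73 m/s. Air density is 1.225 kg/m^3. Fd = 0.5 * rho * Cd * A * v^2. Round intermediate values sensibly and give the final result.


Step 1: v^2 = 137.5929
Step 2: Fd = 0.5 * 1.225 * 0.716 * 0.495 * 137.5929
= 29.869 N

29.869 N


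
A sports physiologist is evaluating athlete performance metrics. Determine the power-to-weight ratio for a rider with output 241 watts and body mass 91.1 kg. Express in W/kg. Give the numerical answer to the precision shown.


P/W = 241 / 91.1 = 2.645 W/kg

2.645 W/kg


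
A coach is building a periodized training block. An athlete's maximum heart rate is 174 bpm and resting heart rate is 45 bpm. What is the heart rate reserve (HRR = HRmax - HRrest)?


HRR = HRmax - HRrest
= 174 - 45
= 129 bpm

129 bpm


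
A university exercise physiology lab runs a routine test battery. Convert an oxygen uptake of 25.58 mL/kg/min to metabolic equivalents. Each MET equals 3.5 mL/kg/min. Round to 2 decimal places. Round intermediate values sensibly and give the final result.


One MET = 3.5 mL/kg/min
Number of METs = 25.58 / 3.5
= 7.31 METs

7.31 METs


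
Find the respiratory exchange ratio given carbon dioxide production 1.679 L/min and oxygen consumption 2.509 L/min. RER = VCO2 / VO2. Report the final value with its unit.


VCO2 = 1.679 L/min
VO2 = 2.509 L/min
RER = 1.679 / 2.509 = 0.6692

0.6692


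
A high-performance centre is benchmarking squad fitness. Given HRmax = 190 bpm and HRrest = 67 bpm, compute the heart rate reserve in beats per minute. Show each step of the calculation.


Heart rate reserve = maximum HR minus resting HR
HRR = 190 - 67 = 123 bpm

123 bpm


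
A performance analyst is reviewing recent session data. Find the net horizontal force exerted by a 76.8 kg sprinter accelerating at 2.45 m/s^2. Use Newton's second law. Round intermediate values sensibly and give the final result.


Newton's second law: F = m * a
F = 76.8 * 2.45 = 188.16 N

188.16 N


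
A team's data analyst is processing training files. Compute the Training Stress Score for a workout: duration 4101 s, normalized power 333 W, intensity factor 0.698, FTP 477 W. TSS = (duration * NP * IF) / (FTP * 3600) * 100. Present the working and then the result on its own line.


Product = 4101 * 333 * 0.698 = 953211.834
Base = 477 * 3600 = 1717200
TSS = 953211.834 / 1717200 * 100 = 55.51

55.51 TSS


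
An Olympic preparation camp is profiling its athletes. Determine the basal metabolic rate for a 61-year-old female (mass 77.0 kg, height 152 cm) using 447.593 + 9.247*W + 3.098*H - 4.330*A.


BMR = 447.593 + 9.247*77.0 + 3.098*152 - 4.330*61
= 1366.38 kcal/day

1366.38 kcal/day


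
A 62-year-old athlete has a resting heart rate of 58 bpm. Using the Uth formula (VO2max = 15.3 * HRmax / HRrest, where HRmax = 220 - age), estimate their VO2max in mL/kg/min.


HRmax = 220 - 62 = 158 bpm
Ratio = HRmax / HRrest = 158 / 58 = 2.7241
VO2max = 15.3 * 2.7241 = 41.68 mL/kg/min

41.68 mL/kg/min


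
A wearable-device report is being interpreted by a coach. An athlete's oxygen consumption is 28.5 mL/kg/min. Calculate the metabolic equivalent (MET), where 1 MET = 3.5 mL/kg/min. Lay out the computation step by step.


MET = VO2 / 3.5
= 28.5 / 3.5
= 8.14 METs

8.14 METs


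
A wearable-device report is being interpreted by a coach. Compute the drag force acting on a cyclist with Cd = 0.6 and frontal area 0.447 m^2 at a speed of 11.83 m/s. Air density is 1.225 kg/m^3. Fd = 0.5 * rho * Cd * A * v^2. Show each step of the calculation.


Step 1: v^2 = 139.9489
Step 2: Fd = 0.5 * 1.225 * 0.6 * 0.447 * 139.9489
= 22.99 N

22.99 N


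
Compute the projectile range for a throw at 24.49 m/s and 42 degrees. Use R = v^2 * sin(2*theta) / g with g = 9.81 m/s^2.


Two times the angle = 84 degrees
sin(84) = 0.994522
R = 599.7601 * 0.994522 / 9.81 = 60.803 m

60.803 m


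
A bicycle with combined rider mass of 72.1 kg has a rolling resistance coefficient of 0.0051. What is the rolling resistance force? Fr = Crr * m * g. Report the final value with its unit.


Fr = 0.0051 * 72.1 * 9.81
= 0.36771 * 9.81
= 3.607 N

3.607 N


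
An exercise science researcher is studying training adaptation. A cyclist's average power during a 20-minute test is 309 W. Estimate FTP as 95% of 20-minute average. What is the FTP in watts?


FTP = 20-min power * 0.95
= 309 * 0.95
= 293.55 W

293.55 W


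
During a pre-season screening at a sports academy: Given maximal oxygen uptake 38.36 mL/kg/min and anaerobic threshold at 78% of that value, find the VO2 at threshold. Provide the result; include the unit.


Percentage as decimal = 0.78
VO2 at AT = 38.36 * 0.78 = 29.92 mL/kg/min

29.92 mL/kg/min


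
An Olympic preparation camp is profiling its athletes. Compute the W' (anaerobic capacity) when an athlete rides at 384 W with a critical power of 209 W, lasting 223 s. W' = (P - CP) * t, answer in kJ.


Above-CP power = 175 W
Duration = 223 s
W' = 175 * 223 = 39025 J
Convert: 39025 / 1000 = 39.025 kJ

39.025 kJ


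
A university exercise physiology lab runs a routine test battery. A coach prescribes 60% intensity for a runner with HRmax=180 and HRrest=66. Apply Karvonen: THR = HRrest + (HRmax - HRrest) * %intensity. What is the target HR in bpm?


Heart rate reserve = 180 - 66 = 114
Intensity fraction = 60 / 100 = 0.6
THR = 66 + 114 * 0.6 = 134.4 bpm

134.4 bpm


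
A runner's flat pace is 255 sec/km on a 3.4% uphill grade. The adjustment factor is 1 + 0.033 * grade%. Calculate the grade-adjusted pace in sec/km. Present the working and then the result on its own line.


Factor = 1 + 0.033 * 3.4 = 1.1122
Adjusted pace = 255 * 1.1122
= 283.61 sec/km

283.61 s/km


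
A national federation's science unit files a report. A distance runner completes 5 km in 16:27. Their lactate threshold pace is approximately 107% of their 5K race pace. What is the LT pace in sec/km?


Convert to seconds: 16 min 27 s = 987 s
Pace per km = 987 / 5 = 197.4 s/km
LT pace = 197.4 * 1.07 = 211.22 s/km

211.22 s/km


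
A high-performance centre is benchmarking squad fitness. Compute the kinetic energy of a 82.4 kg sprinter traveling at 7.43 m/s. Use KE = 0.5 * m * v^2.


Velocity squared = 55.2049
KE = 0.5 * 82.4 * 55.2049 = 2274.44 J

2274.44 J


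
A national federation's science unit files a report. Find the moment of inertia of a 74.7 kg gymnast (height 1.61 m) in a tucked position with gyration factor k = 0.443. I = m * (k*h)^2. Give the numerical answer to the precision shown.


Radius of gyration = 0.443 * 1.61 = 0.71323 m
I = 74.7 * 0.71323^2
= 74.7 * 0.508697
= 38.0 kg*m^2

38.0 kg*m^2


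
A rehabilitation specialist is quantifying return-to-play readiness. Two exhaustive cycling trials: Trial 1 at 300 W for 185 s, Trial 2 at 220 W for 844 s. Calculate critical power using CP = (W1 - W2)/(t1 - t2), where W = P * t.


W1 = 300 * 185 = 55500 J
W2 = 220 * 844 = 185680 J
CP = (55500 - 185680) / (185 - 844)
= -130180 / -659
= 197.54 W

197.54 W


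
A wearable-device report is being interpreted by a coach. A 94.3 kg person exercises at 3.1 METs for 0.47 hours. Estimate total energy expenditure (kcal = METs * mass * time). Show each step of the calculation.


Energy = METs * mass(kg) * time(h)
= 3.1 * 94.3 * 0.47
= 137.4 kcal

137.4 kcal


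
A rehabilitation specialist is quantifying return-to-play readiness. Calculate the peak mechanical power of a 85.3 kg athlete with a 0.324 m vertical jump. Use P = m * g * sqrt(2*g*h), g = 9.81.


First, sqrt(2gh) = sqrt(2 * 9.81 * 0.324)
= sqrt(6.35688) = 2.521285 m/s
Power = 85.3 * 9.81 * 2.521285 = 2109.79 W

2109.79 W


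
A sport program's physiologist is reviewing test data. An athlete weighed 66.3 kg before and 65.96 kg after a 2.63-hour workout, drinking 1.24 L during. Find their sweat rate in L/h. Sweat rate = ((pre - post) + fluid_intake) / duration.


Body mass change = 0.34 kg
Total sweat loss = 0.34 + 1.24 = 1.58 L
Rate = 1.58 / 2.63 = 0.601 L/h

0.601 L/h


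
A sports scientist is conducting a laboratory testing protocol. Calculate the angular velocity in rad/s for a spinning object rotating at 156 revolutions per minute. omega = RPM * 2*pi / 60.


omega = RPM * 2*pi / 60
= 156 * 6.28318531 / 60
= 16.336 rad/s

16.336 rad/s


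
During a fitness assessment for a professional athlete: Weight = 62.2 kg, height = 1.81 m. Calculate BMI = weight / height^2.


height^2 = 1.81^2 = 3.2761
BMI = 62.2 / 3.2761 = 18.99 kg/m^2

18.99 kg/m^2


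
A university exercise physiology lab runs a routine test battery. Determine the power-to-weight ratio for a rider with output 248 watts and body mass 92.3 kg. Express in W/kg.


P/W = 248 / 92.3 = 2.687 W/kg

2.687 W/kg


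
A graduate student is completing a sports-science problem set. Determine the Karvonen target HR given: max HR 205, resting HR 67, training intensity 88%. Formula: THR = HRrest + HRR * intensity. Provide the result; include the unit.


HRR = HRmax - HRrest = 205 - 67 = 138
THR = 67 + 138 * 0.88
= 188.44 bpm

188.44 bpm


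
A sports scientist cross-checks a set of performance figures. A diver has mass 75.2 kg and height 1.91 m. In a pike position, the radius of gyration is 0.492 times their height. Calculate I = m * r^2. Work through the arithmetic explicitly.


r = 0.492 * 1.91 = 0.93972 m
I = m * r^2 = 75.2 * 0.883074 = 66.407 kg*m^2

66.407 kg*m^2


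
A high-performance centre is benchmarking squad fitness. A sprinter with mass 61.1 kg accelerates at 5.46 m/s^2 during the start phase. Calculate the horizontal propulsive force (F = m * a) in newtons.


F = m * a
= 61.1 * 5.46
= 333.61 N

333.61 N


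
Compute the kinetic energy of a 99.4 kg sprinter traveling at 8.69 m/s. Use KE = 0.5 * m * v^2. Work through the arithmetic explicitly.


Velocity squared = 75.5161
KE = 0.5 * 99.4 * 75.5161 = 3753.15 J

3753.15 J


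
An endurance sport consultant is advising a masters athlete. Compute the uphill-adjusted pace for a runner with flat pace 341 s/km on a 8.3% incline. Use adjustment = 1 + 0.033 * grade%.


Adjustment factor = 1 + 0.033 * 8.3 = 1.2739
Grade-adjusted pace = 341 * 1.2739 = 434.4 s/km

434.4 s/km


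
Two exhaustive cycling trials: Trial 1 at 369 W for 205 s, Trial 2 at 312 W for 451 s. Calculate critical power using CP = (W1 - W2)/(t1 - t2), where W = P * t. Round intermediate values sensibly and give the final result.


W1 = 369 * 205 = 75645 J
W2 = 312 * 451 = 140712 J
CP = (75645 - 140712) / (205 - 451)
= -65067 / -246
= 264.5 W

264.5 W


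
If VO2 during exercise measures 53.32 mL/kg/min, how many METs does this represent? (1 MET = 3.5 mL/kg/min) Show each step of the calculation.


METs = VO2 / 3.5 = 53.32 / 3.5 = 15.23

15.23 METs


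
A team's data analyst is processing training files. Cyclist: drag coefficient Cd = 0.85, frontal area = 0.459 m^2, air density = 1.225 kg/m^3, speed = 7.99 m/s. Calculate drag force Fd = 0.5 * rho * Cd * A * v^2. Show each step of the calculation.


v^2 = 7.99^2 = 63.8401
Fd = 0.5 * 1.225 * 0.85 * 0.459 * 63.8401
= 15.256 N

15.256 N


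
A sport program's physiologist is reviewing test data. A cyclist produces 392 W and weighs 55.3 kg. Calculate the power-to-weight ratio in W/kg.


P/W = power / mass
= 392 / 55.3
= 7.089 W/kg

7.089 W/kg


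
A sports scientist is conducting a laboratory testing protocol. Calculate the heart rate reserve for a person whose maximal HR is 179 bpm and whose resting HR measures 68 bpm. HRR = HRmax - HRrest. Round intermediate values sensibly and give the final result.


HRmax = 179 bpm
HRrest = 68 bpm
HRR = 179 - 68 = 111 bpm

111 bpm


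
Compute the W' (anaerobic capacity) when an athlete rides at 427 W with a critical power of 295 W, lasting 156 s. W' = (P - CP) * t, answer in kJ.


Above-CP power = 132 W
Duration = 156 s
W' = 132 * 156 = 20592 J
Convert: 20592 / 1000 = 20.592 kJ

20.592 kJ


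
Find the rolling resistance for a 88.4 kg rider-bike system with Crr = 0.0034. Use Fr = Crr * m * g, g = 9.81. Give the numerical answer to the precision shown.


m * g = 88.4 * 9.81 = 867.204 N
Fr = 0.0034 * 867.204 = 2.948 N

2.948 N


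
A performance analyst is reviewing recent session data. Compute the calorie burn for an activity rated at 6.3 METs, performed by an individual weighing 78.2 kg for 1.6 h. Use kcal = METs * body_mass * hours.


Product of METs and mass = 6.3 * 78.2 = 492.66
Total kcal = 492.66 * 1.6 = 788.26 kcal

788.26 kcal


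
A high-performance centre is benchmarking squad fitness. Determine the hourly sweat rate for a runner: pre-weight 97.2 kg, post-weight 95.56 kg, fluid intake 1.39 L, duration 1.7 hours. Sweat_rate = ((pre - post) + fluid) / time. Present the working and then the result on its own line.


Mass lost = 97.2 - 95.56 = 1.64 kg
Add fluid consumed: 1.64 + 1.39 = 3.03 L total sweat
Sweat rate = 3.03 / 1.7 = 1.782 L/h

1.782 L/h


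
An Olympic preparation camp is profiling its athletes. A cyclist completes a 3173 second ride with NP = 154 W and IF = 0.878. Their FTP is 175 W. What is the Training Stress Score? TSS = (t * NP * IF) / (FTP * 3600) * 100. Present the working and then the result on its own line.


t * NP * IF = 3173 * 154 * 0.878 = 429027.676
FTP * 3600 = 630000
TSS = (429027.676 / 630000) * 100 = 68.1

68.1 TSS


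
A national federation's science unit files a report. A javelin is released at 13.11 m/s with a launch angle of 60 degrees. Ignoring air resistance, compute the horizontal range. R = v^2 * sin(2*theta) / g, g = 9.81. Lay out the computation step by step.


Launch speed squared = 171.8721
sin(2 * 60 deg) = 0.866025
Range = 171.8721 * 0.866025 / 9.81
= 15.173 m

15.173 m


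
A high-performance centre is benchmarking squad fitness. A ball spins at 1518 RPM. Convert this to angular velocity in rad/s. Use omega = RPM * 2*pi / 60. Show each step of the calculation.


omega = 1518 * 2 * pi / 60
= 1518 * 6.28318531 / 60
= 9537.875 / 60
= 158.965 rad/s

158.965 rad/s


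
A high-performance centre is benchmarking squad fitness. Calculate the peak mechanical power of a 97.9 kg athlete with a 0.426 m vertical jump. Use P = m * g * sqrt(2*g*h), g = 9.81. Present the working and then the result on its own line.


First, sqrt(2gh) = sqrt(2 * 9.81 * 0.426)
= sqrt(8.35812) = 2.891041 m/s
Power = 97.9 * 9.81 * 2.891041 = 2776.55 W

2776.55 W


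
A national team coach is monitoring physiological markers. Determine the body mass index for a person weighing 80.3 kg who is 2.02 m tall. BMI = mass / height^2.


BMI = mass / height^2
= 80.3 / 2.02^2
= 80.3 / 4.0804
= 19.68 kg/m^2

19.68 kg/m^2


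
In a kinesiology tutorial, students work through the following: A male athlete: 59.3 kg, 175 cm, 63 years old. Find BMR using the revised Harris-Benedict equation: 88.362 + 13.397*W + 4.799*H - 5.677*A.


Intercept = 88.362
Weight contribution = 13.397 * 59.3 = 794.4421
Height contribution = 4.799 * 175 = 839.825
Age contribution = 5.677 * 63 = 357.651
BMR = 88.362 + 794.4421 + 839.825 - 357.651
= 1364.98 kcal/day

1364.98 kcal/day


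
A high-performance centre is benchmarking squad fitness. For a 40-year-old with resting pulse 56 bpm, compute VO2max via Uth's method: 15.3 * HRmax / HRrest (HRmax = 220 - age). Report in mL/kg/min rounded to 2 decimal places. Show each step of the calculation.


Step 1: HRmax = 220 - 40 = 180 bpm
Step 2: Ratio = 180 / 56 = 3.2143
Step 3: VO2max = 15.3 * 3.2143 = 49.18 mL/kg/min

49.18 mL/kg/min


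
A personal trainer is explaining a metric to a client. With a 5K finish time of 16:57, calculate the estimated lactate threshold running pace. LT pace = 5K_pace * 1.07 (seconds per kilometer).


Race duration = 1017 s for 5 km
Average pace = 1017 / 5 = 203.4 s/km
LT pace = 203.4 * 1.07
= 217.64 s/km

217.64 s/km


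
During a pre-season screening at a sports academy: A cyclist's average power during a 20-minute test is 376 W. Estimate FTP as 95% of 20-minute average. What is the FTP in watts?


FTP = 20-min power * 0.95
= 376 * 0.95
= 357.2 W

357.2 W


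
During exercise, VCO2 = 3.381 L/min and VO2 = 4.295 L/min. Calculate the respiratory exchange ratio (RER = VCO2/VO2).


RER = VCO2 / VO2
= 3.381 / 4.295
= 0.7872

0.7872


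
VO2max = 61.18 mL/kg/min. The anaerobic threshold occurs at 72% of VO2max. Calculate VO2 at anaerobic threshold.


AT fraction = 72 / 100 = 0.72
AT VO2 = 61.18 * 0.72
= 44.05 mL/kg/min

44.05 mL/kg/min


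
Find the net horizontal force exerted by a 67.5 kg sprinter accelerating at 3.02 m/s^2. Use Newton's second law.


Newton's second law: F = m * a
F = 67.5 * 3.02 = 203.85 N

203.85 N


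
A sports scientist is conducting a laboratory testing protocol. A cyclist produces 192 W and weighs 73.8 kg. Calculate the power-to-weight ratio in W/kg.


P/W = power / mass
= 192 / 73.8
= 2.602 W/kg

2.602 W/kg


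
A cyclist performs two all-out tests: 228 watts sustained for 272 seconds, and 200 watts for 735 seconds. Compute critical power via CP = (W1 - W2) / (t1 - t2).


W1 = P1 * t1 = 228 * 272 = 62016 J
W2 = P2 * t2 = 200 * 735 = 147000 J
CP = (62016 - 147000) / (272 - 735)
= 183.55 W

183.55 W


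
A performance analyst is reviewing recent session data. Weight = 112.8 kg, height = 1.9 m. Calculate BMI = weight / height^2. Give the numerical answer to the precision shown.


height^2 = 1.9^2 = 3.61
BMI = 112.8 / 3.61 = 31.25 kg/m^2

31.25 kg/m^2


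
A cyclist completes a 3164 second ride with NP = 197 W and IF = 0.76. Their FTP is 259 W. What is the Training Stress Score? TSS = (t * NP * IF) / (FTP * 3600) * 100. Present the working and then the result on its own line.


t * NP * IF = 3164 * 197 * 0.76 = 473714.08
FTP * 3600 = 932400
TSS = (473714.08 / 932400) * 100 = 50.81

50.81 TSS


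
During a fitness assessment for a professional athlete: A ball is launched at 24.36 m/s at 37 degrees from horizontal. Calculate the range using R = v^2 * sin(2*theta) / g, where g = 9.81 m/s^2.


sin(2 * 37) = sin(74) = 0.961262
v^2 = 24.36^2 = 593.4096
R = 593.4096 * 0.961262 / 9.81
= 58.147 m

58.147 m


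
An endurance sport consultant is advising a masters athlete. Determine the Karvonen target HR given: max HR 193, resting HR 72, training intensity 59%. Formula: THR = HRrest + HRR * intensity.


HRR = HRmax - HRrest = 193 - 72 = 121
THR = 72 + 121 * 0.59
= 143.39 bpm

143.39 bpm


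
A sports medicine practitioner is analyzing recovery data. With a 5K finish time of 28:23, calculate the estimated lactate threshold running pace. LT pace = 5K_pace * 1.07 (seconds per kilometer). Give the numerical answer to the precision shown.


Race duration = 1703 s for 5 km
Average pace = 1703 / 5 = 340.6 s/km
LT pace = 340.6 * 1.07
= 364.44 s/km

364.44 s/km


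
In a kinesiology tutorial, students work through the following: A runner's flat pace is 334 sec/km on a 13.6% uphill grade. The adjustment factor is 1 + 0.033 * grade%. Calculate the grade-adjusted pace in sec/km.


Factor = 1 + 0.033 * 13.6 = 1.4488
Adjusted pace = 334 * 1.4488
= 483.9 sec/km

483.9 s/km


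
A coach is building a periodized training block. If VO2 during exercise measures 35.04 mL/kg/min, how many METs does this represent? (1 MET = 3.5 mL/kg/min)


METs = VO2 / 3.5 = 35.04 / 3.5 = 10.01

10.01 METs


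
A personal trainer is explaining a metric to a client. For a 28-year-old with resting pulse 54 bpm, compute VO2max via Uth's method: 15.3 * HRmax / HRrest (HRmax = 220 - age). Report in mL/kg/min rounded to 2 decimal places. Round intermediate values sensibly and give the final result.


Step 1: HRmax = 220 - 28 = 192 bpm
Step 2: Ratio = 192 / 54 = 3.5556
Step 3: VO2max = 15.3 * 3.5556 = 54.4 mL/kg/min

54.4 mL/kg/min


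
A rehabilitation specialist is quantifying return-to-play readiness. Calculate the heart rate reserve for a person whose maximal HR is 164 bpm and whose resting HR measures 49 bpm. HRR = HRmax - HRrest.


HRmax = 164 bpm
HRrest = 49 bpm
HRR = 164 - 49 = 115 bpm

115 bpm


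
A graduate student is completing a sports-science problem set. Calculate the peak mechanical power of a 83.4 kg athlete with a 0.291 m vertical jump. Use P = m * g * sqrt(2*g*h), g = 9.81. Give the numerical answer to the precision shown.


First, sqrt(2gh) = sqrt(2 * 9.81 * 0.291)
= sqrt(5.70942) = 2.389439 m/s
Power = 83.4 * 9.81 * 2.389439 = 1954.93 W

1954.93 W


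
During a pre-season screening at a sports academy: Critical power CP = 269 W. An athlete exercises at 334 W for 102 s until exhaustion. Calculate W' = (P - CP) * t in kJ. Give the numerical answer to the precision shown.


P - CP = 334 - 269 = 65 W
W' = 65 * 102 = 6630 J
= 6630 / 1000 = 6.63 kJ

6.63 kJ


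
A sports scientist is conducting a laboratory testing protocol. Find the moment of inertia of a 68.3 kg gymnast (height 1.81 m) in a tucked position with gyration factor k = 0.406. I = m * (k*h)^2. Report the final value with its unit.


Radius of gyration = 0.406 * 1.81 = 0.73486 m
I = 68.3 * 0.73486^2
= 68.3 * 0.540019
= 36.883 kg*m^2

36.883 kg*m^2


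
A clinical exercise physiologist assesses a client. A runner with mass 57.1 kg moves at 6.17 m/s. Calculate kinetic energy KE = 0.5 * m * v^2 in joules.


v^2 = 6.17^2 = 38.0689
KE = 0.5 * 57.1 * 38.0689
= 1086.87 J

1086.87 J


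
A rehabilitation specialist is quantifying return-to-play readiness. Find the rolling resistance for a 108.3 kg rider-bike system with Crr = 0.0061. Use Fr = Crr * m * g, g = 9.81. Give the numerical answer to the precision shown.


m * g = 108.3 * 9.81 = 1062.423 N
Fr = 0.0061 * 1062.423 = 6.481 N

6.481 N


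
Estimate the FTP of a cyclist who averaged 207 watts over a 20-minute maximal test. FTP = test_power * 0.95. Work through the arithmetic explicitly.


FTP = 207 * 0.95 = 196.65 W

196.65 W


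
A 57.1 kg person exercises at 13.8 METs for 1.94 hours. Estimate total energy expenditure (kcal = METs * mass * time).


Energy = METs * mass(kg) * time(h)
= 13.8 * 57.1 * 1.94
= 1528.68 kcal

1528.68 kcal


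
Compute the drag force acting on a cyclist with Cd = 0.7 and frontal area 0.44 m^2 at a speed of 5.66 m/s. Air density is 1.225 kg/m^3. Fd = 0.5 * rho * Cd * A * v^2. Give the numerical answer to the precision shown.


Step 1: v^2 = 32.0356
Step 2: Fd = 0.5 * 1.225 * 0.7 * 0.44 * 32.0356
= 6.044 N

6.044 N


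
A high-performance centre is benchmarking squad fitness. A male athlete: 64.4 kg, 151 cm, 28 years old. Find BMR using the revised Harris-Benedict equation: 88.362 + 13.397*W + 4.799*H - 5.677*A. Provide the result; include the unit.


Intercept = 88.362
Weight contribution = 13.397 * 64.4 = 862.7668
Height contribution = 4.799 * 151 = 724.649
Age contribution = 5.677 * 28 = 158.956
BMR = 88.362 + 862.7668 + 724.649 - 158.956
= 1516.82 kcal/day

1516.82 kcal/day


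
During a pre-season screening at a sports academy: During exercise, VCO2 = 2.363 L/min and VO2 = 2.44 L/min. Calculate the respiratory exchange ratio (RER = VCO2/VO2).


RER = VCO2 / VO2
= 2.363 / 2.44
= 0.9684

0.9684


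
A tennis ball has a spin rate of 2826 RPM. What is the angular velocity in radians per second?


Convert RPM to rad/s: multiply by 2*pi and divide by 60
omega = 2826 * 2 * pi / 60
= 295.938 rad/s

295.938 rad/s


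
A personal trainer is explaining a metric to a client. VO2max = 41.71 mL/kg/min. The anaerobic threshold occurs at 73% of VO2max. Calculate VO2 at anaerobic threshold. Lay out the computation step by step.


AT fraction = 73 / 100 = 0.73
AT VO2 = 41.71 * 0.73
= 30.45 mL/kg/min

30.45 mL/kg/min


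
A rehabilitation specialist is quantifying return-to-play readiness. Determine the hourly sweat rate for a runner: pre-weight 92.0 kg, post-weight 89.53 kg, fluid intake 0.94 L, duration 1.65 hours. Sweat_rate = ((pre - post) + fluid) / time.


Mass lost = 92.0 - 89.53 = 2.47 kg
Add fluid consumed: 2.47 + 0.94 = 3.41 L total sweat
Sweat rate = 3.41 / 1.65 = 2.067 L/h

2.067 L/h


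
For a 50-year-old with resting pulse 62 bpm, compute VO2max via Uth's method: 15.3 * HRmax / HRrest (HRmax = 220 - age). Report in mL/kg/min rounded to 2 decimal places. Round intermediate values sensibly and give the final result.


Step 1: HRmax = 220 - 50 = 170 bpm
Step 2: Ratio = 170 / 62 = 2.7419
Step 3: VO2max = 15.3 * 2.7419 = 41.95 mL/kg/min

41.95 mL/kg/min


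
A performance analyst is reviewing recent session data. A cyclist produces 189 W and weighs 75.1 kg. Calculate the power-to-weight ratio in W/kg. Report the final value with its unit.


P/W = power / mass
= 189 / 75.1
= 2.517 W/kg

2.517 W/kg


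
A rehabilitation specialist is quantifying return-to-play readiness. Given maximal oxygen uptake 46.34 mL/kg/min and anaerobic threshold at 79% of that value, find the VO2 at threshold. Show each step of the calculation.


Percentage as decimal = 0.79
VO2 at AT = 46.34 * 0.79 = 36.61 mL/kg/min

36.61 mL/kg/min


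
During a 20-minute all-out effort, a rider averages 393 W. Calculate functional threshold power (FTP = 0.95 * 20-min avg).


FTP = 0.95 * 393
= 373.35 W

373.35 W


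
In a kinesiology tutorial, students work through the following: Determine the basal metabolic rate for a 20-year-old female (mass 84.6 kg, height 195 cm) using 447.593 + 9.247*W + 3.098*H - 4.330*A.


BMR = 447.593 + 9.247*84.6 + 3.098*195 - 4.330*20
= 1747.4 kcal/day

1747.4 kcal/day


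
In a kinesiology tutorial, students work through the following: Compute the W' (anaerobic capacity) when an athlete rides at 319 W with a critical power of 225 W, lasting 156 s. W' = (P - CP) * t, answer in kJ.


Above-CP power = 94 W
Duration = 156 s
W' = 94 * 156 = 14664 J
Convert: 14664 / 1000 = 14.664 kJ

14.664 kJ


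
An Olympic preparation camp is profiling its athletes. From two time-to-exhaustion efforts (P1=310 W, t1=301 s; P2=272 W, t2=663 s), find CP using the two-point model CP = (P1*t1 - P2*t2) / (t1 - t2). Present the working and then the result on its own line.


Work in trial 1 = 93310 J
Work in trial 2 = 180336 J
Delta work = -87026 J
Delta time = -362 s
CP = -87026 / -362 = 240.4 W

240.4 W


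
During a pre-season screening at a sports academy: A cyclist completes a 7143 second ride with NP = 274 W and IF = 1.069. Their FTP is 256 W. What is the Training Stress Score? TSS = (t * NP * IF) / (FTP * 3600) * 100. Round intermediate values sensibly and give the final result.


t * NP * IF = 7143 * 274 * 1.069 = 2092227.558
FTP * 3600 = 921600
TSS = (2092227.558 / 921600) * 100 = 227.02

227.02 TSS


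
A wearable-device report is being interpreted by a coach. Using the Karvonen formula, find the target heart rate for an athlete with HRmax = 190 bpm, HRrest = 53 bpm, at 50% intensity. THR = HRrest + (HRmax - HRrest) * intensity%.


HRR = 190 - 53 = 137
THR = 53 + 137 * 0.5
= 53 + 68.5
= 121.5 bpm

121.5 bpm


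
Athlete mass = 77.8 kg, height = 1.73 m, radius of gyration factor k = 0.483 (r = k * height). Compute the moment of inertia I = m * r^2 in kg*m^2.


r = k * height = 0.483 * 1.73 = 0.83559 m
r^2 = 0.83559^2 = 0.698211
I = 77.8 * 0.698211 = 54.321 kg*m^2

54.321 kg*m^2


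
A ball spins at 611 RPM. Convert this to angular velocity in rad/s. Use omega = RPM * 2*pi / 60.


omega = 611 * 2 * pi / 60
= 611 * 6.28318531 / 60
= 3839.026 / 60
= 63.984 rad/s

63.984 rad/s


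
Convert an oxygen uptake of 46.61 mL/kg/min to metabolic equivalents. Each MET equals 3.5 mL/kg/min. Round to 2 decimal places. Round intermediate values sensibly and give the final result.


One MET = 3.5 mL/kg/min
Number of METs = 46.61 / 3.5
= 13.32 METs

13.32 METs


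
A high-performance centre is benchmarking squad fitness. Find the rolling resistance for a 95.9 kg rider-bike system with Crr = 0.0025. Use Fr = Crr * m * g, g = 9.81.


m * g = 95.9 * 9.81 = 940.779 N
Fr = 0.0025 * 940.779 = 2.352 N

2.352 N


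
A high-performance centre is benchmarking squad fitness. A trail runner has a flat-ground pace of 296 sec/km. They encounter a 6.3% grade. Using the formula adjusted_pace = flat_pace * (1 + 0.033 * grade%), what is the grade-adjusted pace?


Grade factor = 1 + 0.033 * 6.3 = 1.2079
Adjusted = 296 * 1.2079 = 357.54 sec/km

357.54 s/km


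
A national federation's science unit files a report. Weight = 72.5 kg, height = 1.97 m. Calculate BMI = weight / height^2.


height^2 = 1.97^2 = 3.8809
BMI = 72.5 / 3.8809 = 18.68 kg/m^2

18.68 kg/m^2


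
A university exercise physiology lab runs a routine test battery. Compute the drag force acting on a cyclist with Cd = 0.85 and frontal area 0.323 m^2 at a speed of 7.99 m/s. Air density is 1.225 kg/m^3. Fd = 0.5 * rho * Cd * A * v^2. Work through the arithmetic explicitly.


Step 1: v^2 = 63.8401
Step 2: Fd = 0.5 * 1.225 * 0.85 * 0.323 * 63.8401
= 10.735 N

10.735 N


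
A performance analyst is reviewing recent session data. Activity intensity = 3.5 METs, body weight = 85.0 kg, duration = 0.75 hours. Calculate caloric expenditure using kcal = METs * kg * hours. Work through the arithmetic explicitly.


kcal = 3.5 * 85.0 * 0.75
= 297.5 * 0.75
= 223.13 kcal

223.13 kcal


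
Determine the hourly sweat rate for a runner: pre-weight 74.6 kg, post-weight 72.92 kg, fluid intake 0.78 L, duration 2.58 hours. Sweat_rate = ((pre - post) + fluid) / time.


Mass lost = 74.6 - 72.92 = 1.68 kg
Add fluid consumed: 1.68 + 0.78 = 2.46 L total sweat
Sweat rate = 2.46 / 2.58 = 0.953 L/h

0.953 L/h


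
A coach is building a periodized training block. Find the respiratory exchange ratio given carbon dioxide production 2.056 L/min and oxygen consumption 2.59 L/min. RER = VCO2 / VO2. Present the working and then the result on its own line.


VCO2 = 2.056 L/min
VO2 = 2.59 L/min
RER = 2.056 / 2.59 = 0.7938

0.7938


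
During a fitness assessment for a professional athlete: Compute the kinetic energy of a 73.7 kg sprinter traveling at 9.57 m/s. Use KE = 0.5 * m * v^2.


Velocity squared = 91.5849
KE = 0.5 * 73.7 * 91.5849 = 3374.9 J

3374.9 J


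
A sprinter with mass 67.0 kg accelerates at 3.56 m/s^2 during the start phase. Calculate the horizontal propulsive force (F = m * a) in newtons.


F = m * a
= 67.0 * 3.56
= 238.52 N

238.52 N


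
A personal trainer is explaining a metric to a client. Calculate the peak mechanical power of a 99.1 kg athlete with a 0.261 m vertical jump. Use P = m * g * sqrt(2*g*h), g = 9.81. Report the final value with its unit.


First, sqrt(2gh) = sqrt(2 * 9.81 * 0.261)
= sqrt(5.12082) = 2.262923 m/s
Power = 99.1 * 9.81 * 2.262923 = 2199.95 W

2199.95 W


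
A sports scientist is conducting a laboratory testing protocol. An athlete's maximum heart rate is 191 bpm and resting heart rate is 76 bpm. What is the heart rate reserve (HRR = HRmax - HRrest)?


HRR = HRmax - HRrest
= 191 - 76
= 115 bpm

115 bpm


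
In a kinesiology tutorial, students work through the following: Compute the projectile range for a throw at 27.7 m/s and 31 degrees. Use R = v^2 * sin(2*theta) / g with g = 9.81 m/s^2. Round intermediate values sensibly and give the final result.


Two times the angle = 62 degrees
sin(62) = 0.882948
R = 767.29 * 0.882948 / 9.81 = 69.06 m

69.06 m


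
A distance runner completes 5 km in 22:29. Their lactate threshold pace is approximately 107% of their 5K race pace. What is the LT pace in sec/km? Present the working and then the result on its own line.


Convert to seconds: 22 min 29 s = 1349 s
Pace per km = 1349 / 5 = 269.8 s/km
LT pace = 269.8 * 1.07 = 288.69 s/km

288.69 s/km


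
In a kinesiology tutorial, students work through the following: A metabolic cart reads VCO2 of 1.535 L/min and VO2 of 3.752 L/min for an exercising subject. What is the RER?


RER = VCO2 / VO2 = 1.535 / 3.752 = 0.4091

0.4091


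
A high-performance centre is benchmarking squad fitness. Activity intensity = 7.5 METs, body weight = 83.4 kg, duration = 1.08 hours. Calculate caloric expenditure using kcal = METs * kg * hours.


kcal = 7.5 * 83.4 * 1.08
= 625.5 * 1.08
= 675.54 kcal

675.54 kcal


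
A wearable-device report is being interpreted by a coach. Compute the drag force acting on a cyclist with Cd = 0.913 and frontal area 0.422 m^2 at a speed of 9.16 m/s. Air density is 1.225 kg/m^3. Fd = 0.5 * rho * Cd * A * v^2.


Step 1: v^2 = 83.9056
Step 2: Fd = 0.5 * 1.225 * 0.913 * 0.422 * 83.9056
= 19.801 N

19.801 N


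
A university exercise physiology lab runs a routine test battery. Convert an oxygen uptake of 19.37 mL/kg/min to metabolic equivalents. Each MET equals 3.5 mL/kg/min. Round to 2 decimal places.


One MET = 3.5 mL/kg/min
Number of METs = 19.37 / 3.5
= 5.53 METs

5.53 METs


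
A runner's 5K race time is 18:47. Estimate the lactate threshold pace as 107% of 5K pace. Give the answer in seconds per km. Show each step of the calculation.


Total race time = 18*60 + 47 = 1127 seconds
5K pace = 1127 / 5 = 225.4 sec/km
LT pace = 225.4 * 1.07 = 241.18 sec/km

241.18 s/km


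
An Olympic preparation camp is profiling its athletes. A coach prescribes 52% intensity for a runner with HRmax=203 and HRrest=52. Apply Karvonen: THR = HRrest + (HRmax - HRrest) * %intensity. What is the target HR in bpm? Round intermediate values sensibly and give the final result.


Heart rate reserve = 203 - 52 = 151
Intensity fraction = 52 / 100 = 0.52
THR = 52 + 151 * 0.52 = 130.52 bpm

130.52 bpm


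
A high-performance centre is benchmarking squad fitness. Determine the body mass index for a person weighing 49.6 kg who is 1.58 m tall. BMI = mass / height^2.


BMI = mass / height^2
= 49.6 / 1.58^2
= 49.6 / 2.4964
= 19.87 kg/m^2

19.87 kg/m^2


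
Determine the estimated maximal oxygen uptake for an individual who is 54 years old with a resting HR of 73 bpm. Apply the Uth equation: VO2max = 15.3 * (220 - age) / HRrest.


HRmax = 220 - 54 = 166
VO2max = 15.3 * (166 / 73)
= 15.3 * 2.274
= 34.79 mL/kg/min

34.79 mL/kg/min


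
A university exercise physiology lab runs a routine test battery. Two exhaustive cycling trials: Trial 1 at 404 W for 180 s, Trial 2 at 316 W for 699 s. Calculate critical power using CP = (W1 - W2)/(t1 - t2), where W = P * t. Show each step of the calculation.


W1 = 404 * 180 = 72720 J
W2 = 316 * 699 = 220884 J
CP = (72720 - 220884) / (180 - 699)
= -148164 / -519
= 285.48 W

285.48 W


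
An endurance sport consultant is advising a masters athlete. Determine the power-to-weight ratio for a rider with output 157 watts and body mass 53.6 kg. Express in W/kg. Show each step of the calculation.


P/W = 157 / 53.6 = 2.929 W/kg

2.929 W/kg


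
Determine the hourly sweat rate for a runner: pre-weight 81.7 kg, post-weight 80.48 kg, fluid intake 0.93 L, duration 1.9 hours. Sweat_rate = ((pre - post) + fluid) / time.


Mass lost = 81.7 - 80.48 = 1.22 kg
Add fluid consumed: 1.22 + 0.93 = 2.15 L total sweat
Sweat rate = 2.15 / 1.9 = 1.132 L/h

1.132 L/h


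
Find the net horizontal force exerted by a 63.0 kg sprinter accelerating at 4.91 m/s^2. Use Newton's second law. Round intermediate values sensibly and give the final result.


Newton's second law: F = m * a
F = 63.0 * 4.91 = 309.33 N

309.33 N


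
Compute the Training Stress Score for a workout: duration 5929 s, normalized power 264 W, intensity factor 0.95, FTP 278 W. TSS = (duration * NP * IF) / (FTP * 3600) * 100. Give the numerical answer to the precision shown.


Product = 5929 * 264 * 0.95 = 1486993.2
Base = 278 * 3600 = 1000800
TSS = 1486993.2 / 1000800 * 100 = 148.58

148.58 TSS


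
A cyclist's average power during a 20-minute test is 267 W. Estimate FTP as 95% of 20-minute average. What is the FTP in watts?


FTP = 20-min power * 0.95
= 267 * 0.95
= 253.65 W

253.65 W


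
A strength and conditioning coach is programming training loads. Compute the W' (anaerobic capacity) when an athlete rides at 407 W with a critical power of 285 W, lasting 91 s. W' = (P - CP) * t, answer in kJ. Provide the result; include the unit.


Above-CP power = 122 W
Duration = 91 s
W' = 122 * 91 = 11102 J
Convert: 11102 / 1000 = 11.102 kJ

11.102 kJ


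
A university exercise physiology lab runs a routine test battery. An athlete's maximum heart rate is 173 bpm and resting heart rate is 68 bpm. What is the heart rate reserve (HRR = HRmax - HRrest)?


HRR = HRmax - HRrest
= 173 - 68
= 105 bpm

105 bpm


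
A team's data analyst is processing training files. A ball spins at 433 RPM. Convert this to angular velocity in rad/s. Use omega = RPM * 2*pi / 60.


omega = 433 * 2 * pi / 60
= 433 * 6.28318531 / 60
= 2720.619 / 60
= 45.344 rad/s

45.344 rad/s


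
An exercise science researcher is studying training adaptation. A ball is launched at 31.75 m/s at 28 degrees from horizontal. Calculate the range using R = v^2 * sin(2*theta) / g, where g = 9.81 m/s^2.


sin(2 * 28) = sin(56) = 0.829038
v^2 = 31.75^2 = 1008.0625
R = 1008.0625 * 0.829038 / 9.81
= 85.191 m

85.191 m


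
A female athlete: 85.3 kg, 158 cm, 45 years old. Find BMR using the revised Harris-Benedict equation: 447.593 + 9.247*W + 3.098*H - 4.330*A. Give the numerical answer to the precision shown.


Intercept = 447.593
Weight contribution = 9.247 * 85.3 = 788.7691
Height contribution = 3.098 * 158 = 489.484
Age contribution = 4.33 * 45 = 194.85
BMR = 447.593 + 788.7691 + 489.484 - 194.85
= 1531.0 kcal/day

1531.0 kcal/day


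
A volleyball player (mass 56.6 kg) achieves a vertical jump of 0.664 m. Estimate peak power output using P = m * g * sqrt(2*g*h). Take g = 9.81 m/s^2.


2 * g * h = 2 * 9.81 * 0.664 = 13.02768
sqrt(13.02768) = 3.609388 m/s
P = 56.6 * 9.81 * 3.609388 = 2004.1 W

2004.1 W


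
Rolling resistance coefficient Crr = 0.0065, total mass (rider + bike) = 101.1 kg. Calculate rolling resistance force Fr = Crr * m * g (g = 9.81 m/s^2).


Fr = Crr * m * g
= 0.0065 * 101.1 * 9.81
= 6.447 N

6.447 N
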